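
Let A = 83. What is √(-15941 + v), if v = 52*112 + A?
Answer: I*√10034 ≈ 100.17*I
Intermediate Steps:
v = 5907 (v = 52*112 + 83 = 5824 + 83 = 5907)
√(-15941 + v) = √(-15941 + 5907) = √(-10034) = I*√10034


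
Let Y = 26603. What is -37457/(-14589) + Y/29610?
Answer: 55452331/15999270 ≈ 3.4659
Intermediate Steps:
-37457/(-14589) + Y/29610 = -37457/(-14589) + 26603/29610 = -37457*(-1/14589) + 26603*(1/29610) = 37457/14589 + 26603/29610 = 55452331/15999270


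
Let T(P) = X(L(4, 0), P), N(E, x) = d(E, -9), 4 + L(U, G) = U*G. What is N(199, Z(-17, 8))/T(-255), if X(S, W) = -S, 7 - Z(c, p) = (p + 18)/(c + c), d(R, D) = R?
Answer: 199/4 ≈ 49.750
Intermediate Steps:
Z(c, p) = 7 - (18 + p)/(2*c) (Z(c, p) = 7 - (p + 18)/(c + c) = 7 - (18 + p)/(2*c))
L(U, G) = -4 + G*U (L(U, G) = -4 + U*G = -4 + G*U)
N(E, x) = E
T(P) = 4 (T(P) = -(-4 + 0*4) = -(-4 + 0) = -1*(-4) = 4)
N(199, Z(-17, 8))/T(-255) = 199/4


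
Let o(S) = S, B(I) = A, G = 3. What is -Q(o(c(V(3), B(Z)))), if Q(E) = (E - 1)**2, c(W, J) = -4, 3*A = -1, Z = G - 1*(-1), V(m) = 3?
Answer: -25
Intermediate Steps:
Z = 4 (Z = 3 - 1*(-1) = 3 + 1 = 4)
A = -1/3 (A = (1/3)*(-1) = -1/3 ≈ -0.33333)
B(I) = -1/3
Q(E) = (-1 + E)**2
-Q(o(c(V(3), B(Z)))) = -(-1 - 4)**2 = -1*(-5)**2 = -1*25 = -25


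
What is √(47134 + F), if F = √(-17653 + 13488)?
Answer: √(47134 + 7*I*√85) ≈ 217.1 + 0.149*I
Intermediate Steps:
F = 7*I*√85 (F = √(-4165) = 7*I*√85 ≈ 64.537*I)
√(47134 + F) = √(47134 + 7*I*√85)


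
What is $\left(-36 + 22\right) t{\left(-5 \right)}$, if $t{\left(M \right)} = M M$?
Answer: $-350$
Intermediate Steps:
$t{\left(M \right)} = M^{2}$
$\left(-36 + 22\right) t{\left(-5 \right)} = \left(-36 + 22\right) \left(-5\right)^{2} = \left(-14\right) 25 = -350$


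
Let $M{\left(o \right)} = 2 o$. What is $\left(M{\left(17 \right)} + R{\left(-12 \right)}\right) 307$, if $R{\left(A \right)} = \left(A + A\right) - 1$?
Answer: $2763$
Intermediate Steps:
$R{\left(A \right)} = -1 + 2 A$ ($R{\left(A \right)} = 2 A - 1 = -1 + 2 A$)
$\left(M{\left(17 \right)} + R{\left(-12 \right)}\right) 307 = \left(2 \cdot 17 + \left(-1 + 2 \left(-12\right)\right)\right) 307 = \left(34 - 25\right) 307 = 9 \cdot 307 = 2763$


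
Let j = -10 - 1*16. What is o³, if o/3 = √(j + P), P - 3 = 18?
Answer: -135*I*√5 ≈ -301.87*I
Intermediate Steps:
j = -26 (j = -10 - 16 = -26)
P = 21 (P = 3 + 18 = 21)
o = 3*I*√5 (o = 3*√(-26 + 21) = 3*√(-5) = 3*(I*√5) = 3*I*√5 ≈ 6.7082*I)
o³ = (3*I*√5)³ = -135*I*√5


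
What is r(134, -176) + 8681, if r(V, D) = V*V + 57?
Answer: 26694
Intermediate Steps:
r(V, D) = 57 + V**2 (r(V, D) = V**2 + 57 = 57 + V**2)
r(134, -176) + 8681 = (57 + 134**2) + 8681 = (57 + 17956) + 8681 = 18013 + 8681 = 26694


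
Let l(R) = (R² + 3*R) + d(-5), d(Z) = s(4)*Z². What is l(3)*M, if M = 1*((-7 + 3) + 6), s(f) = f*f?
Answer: 836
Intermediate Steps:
s(f) = f²
d(Z) = 16*Z² (d(Z) = 4²*Z² = 16*Z²)
l(R) = 400 + R² + 3*R (l(R) = (R² + 3*R) + 16*(-5)² = (R² + 3*R) + 16*25 = (R² + 3*R) + 400 = 400 + R² + 3*R)
M = 2 (M = 1*(-4 + 6) = 1*2 = 2)
l(3)*M = (400 + 3² + 3*3)*2 = (400 + 9 + 9)*2 = 418*2 = 836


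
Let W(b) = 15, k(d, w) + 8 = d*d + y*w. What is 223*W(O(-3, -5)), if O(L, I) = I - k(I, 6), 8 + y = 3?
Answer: 3345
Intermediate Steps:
y = -5 (y = -8 + 3 = -5)
k(d, w) = -8 + d² - 5*w (k(d, w) = -8 + (d*d - 5*w) = -8 + (d² - 5*w) = -8 + d² - 5*w)
O(L, I) = 38 + I - I² (O(L, I) = I - (-8 + I² - 5*6) = I - (-8 + I² - 30) = I - (-38 + I²) = I + (38 - I²) = 38 + I - I²)
223*W(O(-3, -5)) = 223*15 = 3345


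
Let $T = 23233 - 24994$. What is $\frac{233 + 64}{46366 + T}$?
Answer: $\frac{27}{4055} \approx 0.0066584$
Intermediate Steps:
$T = -1761$ ($T = 23233 - 24994 = -1761$)
$\frac{233 + 64}{46366 + T} = \frac{233 + 64}{46366 - 1761} = \frac{297}{44605} = 297 \cdot \frac{1}{44605} = \frac{27}{4055}$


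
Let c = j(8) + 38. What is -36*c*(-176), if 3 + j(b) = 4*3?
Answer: 297792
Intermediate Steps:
j(b) = 9 (j(b) = -3 + 4*3 = -3 + 12 = 9)
c = 47 (c = 9 + 38 = 47)
-36*c*(-176) = -36*47*(-176) = -1692*(-176) = 297792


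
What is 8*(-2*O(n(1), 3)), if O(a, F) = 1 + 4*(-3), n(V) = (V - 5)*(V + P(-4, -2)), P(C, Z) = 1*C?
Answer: 176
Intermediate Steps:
P(C, Z) = C
n(V) = (-5 + V)*(-4 + V) (n(V) = (V - 5)*(V - 4) = (-5 + V)*(-4 + V))
O(a, F) = -11 (O(a, F) = 1 - 12 = -11)
8*(-2*O(n(1), 3)) = 8*(-2*(-11)) = 8*22 = 176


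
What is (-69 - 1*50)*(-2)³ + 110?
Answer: 1062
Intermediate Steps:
(-69 - 1*50)*(-2)³ + 110 = (-69 - 50)*(-8) + 110 = -119*(-8) + 110 = 952 + 110 = 1062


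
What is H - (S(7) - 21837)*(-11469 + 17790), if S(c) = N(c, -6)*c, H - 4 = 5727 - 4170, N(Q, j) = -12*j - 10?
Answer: 135289924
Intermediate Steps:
N(Q, j) = -10 - 12*j
H = 1561 (H = 4 + (5727 - 4170) = 4 + 1557 = 1561)
S(c) = 62*c (S(c) = (-10 - 12*(-6))*c = (-10 + 72)*c = 62*c)
H - (S(7) - 21837)*(-11469 + 17790) = 1561 - (62*7 - 21837)*(-11469 + 17790) = 1561 - (434 - 21837)*6321 = 1561 - (-21403)*6321 = 1561 - 1*(-135288363) = 1561 + 135288363 = 135289924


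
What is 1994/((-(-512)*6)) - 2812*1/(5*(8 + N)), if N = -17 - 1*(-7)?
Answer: 2164601/7680 ≈ 281.85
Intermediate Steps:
N = -10 (N = -17 + 7 = -10)
1994/((-(-512)*6)) - 2812*1/(5*(8 + N)) = 1994/((-(-512)*6)) - 2812*1/(5*(8 - 10)) = 1994/((-128*(-24))) - 2812/(5*(-2)) = 1994/3072 - 2812/(-10) = 1994*(1/3072) - 2812*(-1/10) = 997/1536 + 1406/5 = 2164601/7680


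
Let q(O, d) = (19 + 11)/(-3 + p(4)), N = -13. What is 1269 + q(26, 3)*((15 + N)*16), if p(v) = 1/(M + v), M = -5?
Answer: 1029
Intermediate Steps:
p(v) = 1/(-5 + v)
q(O, d) = -15/2 (q(O, d) = (19 + 11)/(-3 + 1/(-5 + 4)) = 30/(-3 + 1/(-1)) = 30/(-3 - 1) = 30/(-4) = 30*(-¼) = -15/2)
1269 + q(26, 3)*((15 + N)*16) = 1269 - 15*(15 - 13)*16/2 = 1269 - 15*16 = 1269 - 15/2*32 = 1269 - 240 = 1029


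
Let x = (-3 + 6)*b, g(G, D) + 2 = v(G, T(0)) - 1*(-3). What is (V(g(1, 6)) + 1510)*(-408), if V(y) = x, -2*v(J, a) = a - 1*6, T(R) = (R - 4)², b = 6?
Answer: -623424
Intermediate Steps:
T(R) = (-4 + R)²
v(J, a) = 3 - a/2 (v(J, a) = -(a - 1*6)/2 = -(a - 6)/2 = -(-6 + a)/2 = 3 - a/2)
g(G, D) = -4 (g(G, D) = -2 + ((3 - (-4 + 0)²/2) - 1*(-3)) = -2 + ((3 - ½*(-4)²) + 3) = -2 + ((3 - ½*16) + 3) = -2 + ((3 - 8) + 3) = -2 + (-5 + 3) = -2 - 2 = -4)
x = 18 (x = (-3 + 6)*6 = 3*6 = 18)
V(y) = 18
(V(g(1, 6)) + 1510)*(-408) = (18 + 1510)*(-408) = 1528*(-408) = -623424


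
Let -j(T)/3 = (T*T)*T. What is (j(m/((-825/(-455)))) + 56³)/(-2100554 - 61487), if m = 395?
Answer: 52776598315/3699869877 ≈ 14.264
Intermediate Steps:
j(T) = -3*T³ (j(T) = -3*T*T*T = -3*T²*T = -3*T³)
(j(m/((-825/(-455)))) + 56³)/(-2100554 - 61487) = (-3*(395/((-825/(-455))))³ + 56³)/(-2100554 - 61487) = (-3*(395/((-825*(-1/455))))³ + 175616)/(-2162041) = (-3*(395/(165/91))³ + 175616)*(-1/2162041) = (-3*(395*(91/165))³ + 175616)*(-1/2162041) = (-3*(7189/33)³ + 175616)*(-1/2162041) = (-3*371539892269/35937 + 175616)*(-1/2162041) = (-371539892269/11979 + 175616)*(-1/2162041) = -369436188205/11979*(-1/2162041) = 52776598315/3699869877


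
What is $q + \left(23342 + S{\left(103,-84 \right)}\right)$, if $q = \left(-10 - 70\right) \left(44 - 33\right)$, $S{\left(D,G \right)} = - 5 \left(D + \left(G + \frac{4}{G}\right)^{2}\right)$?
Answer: $- \frac{5897498}{441} \approx -13373.0$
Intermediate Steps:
$S{\left(D,G \right)} = - 5 D - 5 \left(G + \frac{4}{G}\right)^{2}$
$q = -880$ ($q = - 80 \left(44 - 33\right) = \left(-80\right) 11 = -880$)
$q + \left(23342 + S{\left(103,-84 \right)}\right) = -880 + \left(23342 - \left(515 + \frac{5 \left(4 + \left(-84\right)^{2}\right)^{2}}{7056}\right)\right) = -880 + \left(23342 - \left(515 + \frac{5 \left(4 + 7056\right)^{2}}{7056}\right)\right) = -880 + \left(23342 - \left(515 + \frac{5 \cdot 7060^{2}}{7056}\right)\right) = -880 + \left(23342 - \left(515 + \frac{5}{7056} \cdot 49843600\right)\right) = -880 + \left(23342 - \frac{15803240}{441}\right) = -880 - \frac{5509418}{441} = - \frac{5897498}{441}$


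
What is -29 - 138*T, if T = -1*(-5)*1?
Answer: -719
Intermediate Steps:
T = 5 (T = 5*1 = 5)
-29 - 138*T = -29 - 138*5 = -29 - 690 = -719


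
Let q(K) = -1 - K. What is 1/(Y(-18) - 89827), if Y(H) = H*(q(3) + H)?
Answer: -1/89431 ≈ -1.1182e-5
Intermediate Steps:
Y(H) = H*(-4 + H) (Y(H) = H*((-1 - 1*3) + H) = H*((-1 - 3) + H) = H*(-4 + H))
1/(Y(-18) - 89827) = 1/(-18*(-4 - 18) - 89827) = 1/(-18*(-22) - 89827) = 1/(396 - 89827) = 1/(-89431) = -1/89431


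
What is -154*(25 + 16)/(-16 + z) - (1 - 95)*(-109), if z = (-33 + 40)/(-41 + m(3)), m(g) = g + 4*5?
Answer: -2908918/295 ≈ -9860.7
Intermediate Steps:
m(g) = 20 + g (m(g) = g + 20 = 20 + g)
z = -7/18 (z = (-33 + 40)/(-41 + (20 + 3)) = 7/(-41 + 23) = 7/(-18) = 7*(-1/18) = -7/18 ≈ -0.38889)
-154*(25 + 16)/(-16 + z) - (1 - 95)*(-109) = -154*(25 + 16)/(-16 - 7/18) - (1 - 95)*(-109) = -6314/(-295/18) - (-94)*(-109) = -6314*(-18)/295 - 1*10246 = -154*(-738/295) - 10246 = 113652/295 - 10246 = -2908918/295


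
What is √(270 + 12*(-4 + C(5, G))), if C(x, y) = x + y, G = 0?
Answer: √282 ≈ 16.793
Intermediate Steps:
√(270 + 12*(-4 + C(5, G))) = √(270 + 12*(-4 + (5 + 0))) = √(270 + 12*(-4 + 5)) = √(270 + 12*1) = √(270 + 12) = √282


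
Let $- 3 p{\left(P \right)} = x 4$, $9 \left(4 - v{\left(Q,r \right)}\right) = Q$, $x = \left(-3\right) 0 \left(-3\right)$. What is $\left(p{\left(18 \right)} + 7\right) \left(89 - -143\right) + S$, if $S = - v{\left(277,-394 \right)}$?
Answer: $\frac{14857}{9} \approx 1650.8$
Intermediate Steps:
$x = 0$ ($x = 0 \left(-3\right) = 0$)
$v{\left(Q,r \right)} = 4 - \frac{Q}{9}$
$p{\left(P \right)} = 0$ ($p{\left(P \right)} = - \frac{0 \cdot 4}{3} = \left(- \frac{1}{3}\right) 0 = 0$)
$S = \frac{241}{9}$ ($S = - (4 - \frac{277}{9}) = \left(-1\right) \left(- \frac{241}{9}\right) = \frac{241}{9} \approx 26.778$)
$\left(p{\left(18 \right)} + 7\right) \left(89 - -143\right) + S = \left(0 + 7\right) \left(89 - -143\right) + \frac{241}{9} = 7 \left(89 + 143\right) + \frac{241}{9} = 7 \cdot 232 + \frac{241}{9} = 1624 + \frac{241}{9} = \frac{14857}{9}$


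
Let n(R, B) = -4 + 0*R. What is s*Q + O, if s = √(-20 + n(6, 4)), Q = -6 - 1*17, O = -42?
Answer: -42 - 46*I*√6 ≈ -42.0 - 112.68*I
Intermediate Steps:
Q = -23 (Q = -6 - 17 = -23)
n(R, B) = -4 (n(R, B) = -4 + 0 = -4)
s = 2*I*√6 (s = √(-20 - 4) = √(-24) = 2*I*√6 ≈ 4.899*I)
s*Q + O = (2*I*√6)*(-23) - 42 = -46*I*√6 - 42 = -42 - 46*I*√6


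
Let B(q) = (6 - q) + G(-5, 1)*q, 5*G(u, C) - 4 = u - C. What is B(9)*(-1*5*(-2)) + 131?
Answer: 65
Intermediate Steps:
G(u, C) = ⅘ - C/5 + u/5 (G(u, C) = ⅘ + (u - C)/5 = ⅘ + (-C/5 + u/5) = ⅘ - C/5 + u/5)
B(q) = 6 - 7*q/5 (B(q) = (6 - q) + (⅘ - ⅕*1 + (⅕)*(-5))*q = (6 - q) + (⅘ - ⅕ - 1)*q = (6 - q) - 2*q/5 = 6 - 7*q/5)
B(9)*(-1*5*(-2)) + 131 = (6 - 7/5*9)*(-1*5*(-2)) + 131 = (6 - 63/5)*(-5*(-2)) + 131 = -33/5*10 + 131 = -66 + 131 = 65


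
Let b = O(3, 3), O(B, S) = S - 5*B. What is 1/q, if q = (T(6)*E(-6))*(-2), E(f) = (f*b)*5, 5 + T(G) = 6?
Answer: -1/720 ≈ -0.0013889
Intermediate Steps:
T(G) = 1 (T(G) = -5 + 6 = 1)
b = -12 (b = 3 - 5*3 = 3 - 15 = -12)
E(f) = -60*f (E(f) = (f*(-12))*5 = -12*f*5 = -60*f)
q = -720 (q = (1*(-60*(-6)))*(-2) = (1*360)*(-2) = 360*(-2) = -720)
1/q = 1/(-720) = -1/720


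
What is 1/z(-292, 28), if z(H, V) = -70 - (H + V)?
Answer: 1/194 ≈ 0.0051546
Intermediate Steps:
z(H, V) = -70 - H - V (z(H, V) = -70 + (-H - V) = -70 - H - V)
1/z(-292, 28) = 1/(-70 - 1*(-292) - 1*28) = 1/(-70 + 292 - 28) = 1/194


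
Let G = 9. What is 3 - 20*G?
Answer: -177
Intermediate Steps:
3 - 20*G = 3 - 20*9 = 3 - 180 = -177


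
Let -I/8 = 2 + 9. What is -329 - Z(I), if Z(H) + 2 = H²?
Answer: -8071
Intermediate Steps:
I = -88 (I = -8*(2 + 9) = -8*11 = -88)
Z(H) = -2 + H²
-329 - Z(I) = -329 - (-2 + (-88)²) = -329 - (-2 + 7744) = -329 - 1*7742 = -329 - 7742 = -8071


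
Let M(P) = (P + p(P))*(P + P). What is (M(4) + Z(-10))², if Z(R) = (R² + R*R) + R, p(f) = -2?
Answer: 42436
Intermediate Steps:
Z(R) = R + 2*R² (Z(R) = (R² + R²) + R = 2*R² + R = R + 2*R²)
M(P) = 2*P*(-2 + P) (M(P) = (P - 2)*(P + P) = (-2 + P)*(2*P) = 2*P*(-2 + P))
(M(4) + Z(-10))² = (2*4*(-2 + 4) - 10*(1 + 2*(-10)))² = (2*4*2 - 10*(1 - 20))² = (16 - 10*(-19))² = (16 + 190)² = 206² = 42436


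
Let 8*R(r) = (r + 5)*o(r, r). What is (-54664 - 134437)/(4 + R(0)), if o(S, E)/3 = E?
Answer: -189101/4 ≈ -47275.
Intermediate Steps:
o(S, E) = 3*E
R(r) = 3*r*(5 + r)/8 (R(r) = ((r + 5)*(3*r))/8 = ((5 + r)*(3*r))/8 = (3*r*(5 + r))/8 = 3*r*(5 + r)/8)
(-54664 - 134437)/(4 + R(0)) = (-54664 - 134437)/(4 + (3/8)*0*(5 + 0)) = -189101/(4 + (3/8)*0*5) = -189101/(4 + 0) = -189101/4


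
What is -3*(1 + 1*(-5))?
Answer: 12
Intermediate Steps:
-3*(1 + 1*(-5)) = -3*(1 - 5) = -3*(-4) = 12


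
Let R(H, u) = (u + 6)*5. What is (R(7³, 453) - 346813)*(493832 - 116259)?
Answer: -130080694814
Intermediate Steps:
R(H, u) = 30 + 5*u (R(H, u) = (6 + u)*5 = 30 + 5*u)
(R(7³, 453) - 346813)*(493832 - 116259) = ((30 + 5*453) - 346813)*(493832 - 116259) = ((30 + 2265) - 346813)*377573 = (2295 - 346813)*377573 = -344518*377573 = -130080694814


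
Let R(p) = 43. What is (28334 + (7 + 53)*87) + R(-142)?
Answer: 33597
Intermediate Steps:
(28334 + (7 + 53)*87) + R(-142) = (28334 + (7 + 53)*87) + 43 = (28334 + 60*87) + 43 = (28334 + 5220) + 43 = 33554 + 43 = 33597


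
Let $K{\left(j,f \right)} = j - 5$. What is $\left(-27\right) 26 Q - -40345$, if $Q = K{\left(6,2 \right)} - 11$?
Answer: $47365$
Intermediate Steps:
$K{\left(j,f \right)} = -5 + j$
$Q = -10$ ($Q = \left(-5 + 6\right) - 11 = 1 - 11 = -10$)
$\left(-27\right) 26 Q - -40345 = \left(-27\right) 26 \left(-10\right) - -40345 = \left(-702\right) \left(-10\right) + 40345 = 7020 + 40345 = 47365$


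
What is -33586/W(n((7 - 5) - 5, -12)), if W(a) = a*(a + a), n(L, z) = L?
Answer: -16793/9 ≈ -1865.9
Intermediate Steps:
W(a) = 2*a² (W(a) = a*(2*a) = 2*a²)
-33586/W(n((7 - 5) - 5, -12)) = -33586*1/(2*((7 - 5) - 5)²) = -33586*1/(2*(2 - 5)²) = -33586/(2*(-3)²) = -33586/(2*9) = -33586/18 = -33586*1/18 = -16793/9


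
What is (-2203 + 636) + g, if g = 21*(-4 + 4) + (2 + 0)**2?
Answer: -1563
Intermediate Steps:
g = 4 (g = 21*0 + 2**2 = 0 + 4 = 4)
(-2203 + 636) + g = (-2203 + 636) + 4 = -1567 + 4 = -1563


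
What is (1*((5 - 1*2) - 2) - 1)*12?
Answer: 0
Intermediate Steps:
(1*((5 - 1*2) - 2) - 1)*12 = (1*((5 - 2) - 2) - 1)*12 = (1*(3 - 2) - 1)*12 = (1*1 - 1)*12 = (1 - 1)*12 = 0*12 = 0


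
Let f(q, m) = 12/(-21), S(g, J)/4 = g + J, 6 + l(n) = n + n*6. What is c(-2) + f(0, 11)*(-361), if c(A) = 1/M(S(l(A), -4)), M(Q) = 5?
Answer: 7227/35 ≈ 206.49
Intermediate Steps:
l(n) = -6 + 7*n (l(n) = -6 + (n + n*6) = -6 + (n + 6*n) = -6 + 7*n)
S(g, J) = 4*J + 4*g (S(g, J) = 4*(g + J) = 4*(J + g) = 4*J + 4*g)
f(q, m) = -4/7 (f(q, m) = 12*(-1/21) = -4/7)
c(A) = ⅕ (c(A) = 1/5 = ⅕)
c(-2) + f(0, 11)*(-361) = ⅕ - 4/7*(-361) = ⅕ + 1444/7 = 7227/35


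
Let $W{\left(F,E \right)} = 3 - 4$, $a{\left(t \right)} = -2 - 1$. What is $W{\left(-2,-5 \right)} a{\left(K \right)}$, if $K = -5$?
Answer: $3$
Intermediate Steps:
$a{\left(t \right)} = -3$ ($a{\left(t \right)} = -2 - 1 = -3$)
$W{\left(F,E \right)} = -1$
$W{\left(-2,-5 \right)} a{\left(K \right)} = \left(-1\right) \left(-3\right) = 3$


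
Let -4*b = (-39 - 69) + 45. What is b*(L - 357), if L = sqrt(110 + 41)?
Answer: -22491/4 + 63*sqrt(151)/4 ≈ -5429.2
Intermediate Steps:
L = sqrt(151) ≈ 12.288
b = 63/4 (b = -((-39 - 69) + 45)/4 = -(-108 + 45)/4 = -1/4*(-63) = 63/4 ≈ 15.750)
b*(L - 357) = 63*(sqrt(151) - 357)/4 = 63*(-357 + sqrt(151))/4 = -22491/4 + 63*sqrt(151)/4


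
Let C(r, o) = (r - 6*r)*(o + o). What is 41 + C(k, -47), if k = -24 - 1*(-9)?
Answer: -7009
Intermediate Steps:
k = -15 (k = -24 + 9 = -15)
C(r, o) = -10*o*r (C(r, o) = (-5*r)*(2*o) = -10*o*r)
41 + C(k, -47) = 41 - 10*(-47)*(-15) = 41 - 7050 = -7009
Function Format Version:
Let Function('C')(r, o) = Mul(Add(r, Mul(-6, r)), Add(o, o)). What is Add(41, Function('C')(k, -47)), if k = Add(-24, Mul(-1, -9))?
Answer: -7009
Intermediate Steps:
k = -15 (k = Add(-24, 9) = -15)
Function('C')(r, o) = Mul(-10, o, r) (Function('C')(r, o) = Mul(Mul(-5, r), Mul(2, o)) = Mul(-10, o, r))
Add(41, Function('C')(k, -47)) = Add(41, Mul(-10, -47, -15)) = Add(41, -7050) = -7009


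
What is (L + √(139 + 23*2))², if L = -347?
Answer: (347 - √185)² ≈ 1.1115e+5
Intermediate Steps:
(L + √(139 + 23*2))² = (-347 + √(139 + 23*2))² = (-347 + √(139 + 46))² = (-347 + √185)²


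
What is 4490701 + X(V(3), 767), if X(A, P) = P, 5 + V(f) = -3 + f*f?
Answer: 4491468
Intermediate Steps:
V(f) = -8 + f² (V(f) = -5 + (-3 + f*f) = -5 + (-3 + f²) = -8 + f²)
4490701 + X(V(3), 767) = 4490701 + 767 = 4491468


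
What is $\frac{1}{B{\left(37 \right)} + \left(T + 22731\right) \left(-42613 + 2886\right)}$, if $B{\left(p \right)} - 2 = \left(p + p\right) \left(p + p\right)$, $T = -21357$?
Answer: $- \frac{1}{54579420} \approx -1.8322 \cdot 10^{-8}$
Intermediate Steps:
$B{\left(p \right)} = 2 + 4 p^{2}$ ($B{\left(p \right)} = 2 + \left(p + p\right) \left(p + p\right) = 2 + 2 p 2 p = 2 + 4 p^{2}$)
$\frac{1}{B{\left(37 \right)} + \left(T + 22731\right) \left(-42613 + 2886\right)} = \frac{1}{\left(2 + 4 \cdot 37^{2}\right) + \left(-21357 + 22731\right) \left(-42613 + 2886\right)} = \frac{1}{\left(2 + 4 \cdot 1369\right) + 1374 \left(-39727\right)} = \frac{1}{\left(2 + 5476\right) - 54584898} = \frac{1}{5478 - 54584898} = \frac{1}{-54579420} = - \frac{1}{54579420}$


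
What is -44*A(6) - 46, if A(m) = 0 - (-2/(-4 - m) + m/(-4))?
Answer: -516/5 ≈ -103.20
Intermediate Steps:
A(m) = 2/(-4 - m) + m/4 (A(m) = 0 - (-2/(-4 - m) + m*(-¼)) = 0 - (-2/(-4 - m) - m/4) = 0 + (2/(-4 - m) + m/4) = 2/(-4 - m) + m/4)
-44*A(6) - 46 = -44*(-2 + 6 + (¼)*6²)/(4 + 6) - 46 = -44*(-2 + 6 + (¼)*36)/10 - 46 = -22*(-2 + 6 + 9)/5 - 46 = -22*13/5 - 46 = -44*13/10 - 46 = -286/5 - 46 = -516/5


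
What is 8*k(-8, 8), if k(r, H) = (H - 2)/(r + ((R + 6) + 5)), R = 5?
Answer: 6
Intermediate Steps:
k(r, H) = (-2 + H)/(16 + r) (k(r, H) = (H - 2)/(r + ((5 + 6) + 5)) = (-2 + H)/(r + (11 + 5)) = (-2 + H)/(r + 16) = (-2 + H)/(16 + r))
8*k(-8, 8) = 8*((-2 + 8)/(16 - 8)) = 8*(6/8) = 8*((⅛)*6) = 8*(¾) = 6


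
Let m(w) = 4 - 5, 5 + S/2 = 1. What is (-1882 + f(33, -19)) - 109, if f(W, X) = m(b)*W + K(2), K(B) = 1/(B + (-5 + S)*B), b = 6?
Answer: -48577/24 ≈ -2024.0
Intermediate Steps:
S = -8 (S = -10 + 2*1 = -10 + 2 = -8)
m(w) = -1
K(B) = -1/(12*B) (K(B) = 1/(B + (-5 - 8)*B) = 1/(B - 13*B) = 1/(-12*B) = -1/(12*B))
f(W, X) = -1/24 - W (f(W, X) = -W - 1/12/2 = -W - 1/12*1/2 = -W - 1/24 = -1/24 - W)
(-1882 + f(33, -19)) - 109 = (-1882 + (-1/24 - 1*33)) - 109 = (-1882 + (-1/24 - 33)) - 109 = (-1882 - 793/24) - 109 = -45961/24 - 109 = -48577/24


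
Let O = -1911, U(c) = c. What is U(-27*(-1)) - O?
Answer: 1938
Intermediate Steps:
U(-27*(-1)) - O = -27*(-1) - 1*(-1911) = 27 + 1911 = 1938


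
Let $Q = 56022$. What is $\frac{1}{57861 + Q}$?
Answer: $\frac{1}{113883} \approx 8.7809 \cdot 10^{-6}$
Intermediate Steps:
$\frac{1}{57861 + Q} = \frac{1}{57861 + 56022} = \frac{1}{113883}$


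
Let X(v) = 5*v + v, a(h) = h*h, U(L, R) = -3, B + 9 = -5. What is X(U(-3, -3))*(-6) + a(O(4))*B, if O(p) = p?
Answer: -116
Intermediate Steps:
B = -14 (B = -9 - 5 = -14)
a(h) = h²
X(v) = 6*v
X(U(-3, -3))*(-6) + a(O(4))*B = (6*(-3))*(-6) + 4²*(-14) = -18*(-6) + 16*(-14) = 108 - 224 = -116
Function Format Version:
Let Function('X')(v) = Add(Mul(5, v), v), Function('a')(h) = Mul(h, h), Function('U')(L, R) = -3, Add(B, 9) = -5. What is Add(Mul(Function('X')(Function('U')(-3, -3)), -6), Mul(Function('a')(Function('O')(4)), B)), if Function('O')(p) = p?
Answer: -116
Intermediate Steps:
B = -14 (B = Add(-9, -5) = -14)
Function('a')(h) = Pow(h, 2)
Function('X')(v) = Mul(6, v)
Add(Mul(Function('X')(Function('U')(-3, -3)), -6), Mul(Function('a')(Function('O')(4)), B)) = Add(Mul(Mul(6, -3), -6), Mul(Pow(4, 2), -14)) = Add(Mul(-18, -6), Mul(16, -14)) = Add(108, -224) = -116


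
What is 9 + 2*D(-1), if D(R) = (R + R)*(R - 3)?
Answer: 25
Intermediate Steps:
D(R) = 2*R*(-3 + R) (D(R) = (2*R)*(-3 + R) = 2*R*(-3 + R))
9 + 2*D(-1) = 9 + 2*(2*(-1)*(-3 - 1)) = 9 + 2*(2*(-1)*(-4)) = 9 + 2*8 = 9 + 16 = 25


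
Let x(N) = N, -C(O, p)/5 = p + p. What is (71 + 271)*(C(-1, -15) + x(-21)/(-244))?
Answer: 6262191/122 ≈ 51329.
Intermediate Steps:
C(O, p) = -10*p (C(O, p) = -5*(p + p) = -10*p)
(71 + 271)*(C(-1, -15) + x(-21)/(-244)) = (71 + 271)*(-10*(-15) - 21/(-244)) = 342*(150 - 21*(-1/244)) = 342*(150 + 21/244) = 342*(36621/244) = 6262191/122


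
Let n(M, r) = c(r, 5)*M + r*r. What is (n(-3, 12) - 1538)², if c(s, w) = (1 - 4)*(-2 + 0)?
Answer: 1993744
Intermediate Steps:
c(s, w) = 6 (c(s, w) = -3*(-2) = 6)
n(M, r) = r² + 6*M (n(M, r) = 6*M + r*r = 6*M + r² = r² + 6*M)
(n(-3, 12) - 1538)² = ((12² + 6*(-3)) - 1538)² = ((144 - 18) - 1538)² = (126 - 1538)² = (-1412)² = 1993744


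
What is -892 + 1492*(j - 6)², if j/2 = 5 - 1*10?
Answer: 381060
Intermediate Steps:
j = -10 (j = 2*(5 - 1*10) = 2*(5 - 10) = 2*(-5) = -10)
-892 + 1492*(j - 6)² = -892 + 1492*(-10 - 6)² = -892 + 1492*(-16)² = -892 + 1492*256 = -892 + 381952 = 381060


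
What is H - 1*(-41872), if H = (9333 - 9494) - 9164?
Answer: 32547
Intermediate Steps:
H = -9325 (H = -161 - 9164 = -9325)
H - 1*(-41872) = -9325 - 1*(-41872) = -9325 + 41872 = 32547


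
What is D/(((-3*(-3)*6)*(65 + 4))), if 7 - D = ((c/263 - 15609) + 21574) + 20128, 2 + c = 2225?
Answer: -6862841/979938 ≈ -7.0033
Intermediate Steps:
c = 2223 (c = -2 + 2225 = 2223)
D = -6862841/263 (D = 7 - (((2223/263 - 15609) + 21574) + 20128) = 7 - ((-4102944/263 + 21574) + 20128) = 7 - (1571018/263 + 20128) = 7 - 1*6864682/263 = 7 - 6864682/263 = -6862841/263 ≈ -26094.)
D/(((-3*(-3)*6)*(65 + 4))) = -6862841*1/(54*(65 + 4))/263 = -6862841/(263*((9*6)*69)) = -6862841/(263*(54*69)) = -6862841/263/3726 = -6862841/263*1/3726 = -6862841/979938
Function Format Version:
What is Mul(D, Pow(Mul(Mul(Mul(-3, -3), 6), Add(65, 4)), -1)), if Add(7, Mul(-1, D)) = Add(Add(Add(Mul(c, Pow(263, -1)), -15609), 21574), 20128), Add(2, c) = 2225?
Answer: Rational(-6862841, 979938) ≈ -7.0033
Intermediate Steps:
c = 2223 (c = Add(-2, 2225) = 2223)
D = Rational(-6862841, 263) (D = Add(7, Mul(-1, Add(Add(Add(Mul(2223, Pow(263, -1)), -15609), 21574), 20128))) = Add(7, Mul(-1, Add(Add(Add(Mul(2223, Rational(1, 263)), -15609), 21574), 20128))) = Add(7, Mul(-1, Add(Add(Add(Rational(2223, 263), -15609), 21574), 20128))) = Add(7, Mul(-1, Add(Add(Rational(-4102944, 263), 21574), 20128))) = Add(7, Mul(-1, Add(Rational(1571018, 263), 20128))) = Add(7, Mul(-1, Rational(6864682, 263))) = Add(7, Rational(-6864682, 263)) = Rational(-6862841, 263) ≈ -26094.)
Mul(D, Pow(Mul(Mul(Mul(-3, -3), 6), Add(65, 4)), -1)) = Mul(Rational(-6862841, 263), Pow(Mul(Mul(Mul(-3, -3), 6), Add(65, 4)), -1)) = Mul(Rational(-6862841, 263), Pow(Mul(Mul(9, 6), 69), -1)) = Mul(Rational(-6862841, 263), Pow(Mul(54, 69), -1)) = Mul(Rational(-6862841, 263), Pow(3726, -1)) = Mul(Rational(-6862841, 263), Rational(1, 3726)) = Rational(-6862841, 979938)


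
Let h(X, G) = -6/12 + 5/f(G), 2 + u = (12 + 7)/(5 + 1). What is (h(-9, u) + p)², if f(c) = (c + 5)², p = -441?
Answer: 1460392490089/7496644 ≈ 1.9481e+5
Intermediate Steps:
u = 7/6 (u = -2 + (12 + 7)/(5 + 1) = -2 + 19/6 = 7/6 ≈ 1.1667)
f(c) = (5 + c)²
h(X, G) = -½ + 5/(5 + G)² (h(X, G) = -6/12 + 5/((5 + G)²) = -6*1/12 + 5/(5 + G)² = -½ + 5/(5 + G)²)
(h(-9, u) + p)² = ((-½ + 5/(5 + 7/6)²) - 441)² = ((-½ + 5/(37/6)²) - 441)² = ((-½ + 5*(36/1369)) - 441)² = ((-½ + 180/1369) - 441)² = (-1009/2738 - 441)² = (-1208467/2738)² = 1460392490089/7496644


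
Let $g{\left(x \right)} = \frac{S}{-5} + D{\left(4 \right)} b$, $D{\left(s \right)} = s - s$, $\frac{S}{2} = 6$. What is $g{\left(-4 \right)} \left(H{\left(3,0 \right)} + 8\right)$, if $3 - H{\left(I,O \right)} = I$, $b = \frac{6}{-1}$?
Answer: $- \frac{96}{5} \approx -19.2$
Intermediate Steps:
$S = 12$ ($S = 2 \cdot 6 = 12$)
$D{\left(s \right)} = 0$
$b = -6$ ($b = 6 \left(-1\right) = -6$)
$g{\left(x \right)} = - \frac{12}{5}$ ($g{\left(x \right)} = \frac{12}{-5} + 0 \left(-6\right) = 12 \left(- \frac{1}{5}\right) + 0 = - \frac{12}{5} + 0 = - \frac{12}{5}$)
$H{\left(I,O \right)} = 3 - I$
$g{\left(-4 \right)} \left(H{\left(3,0 \right)} + 8\right) = - \frac{12 \left(\left(3 - 3\right) + 8\right)}{5} = - \frac{12 \left(0 + 8\right)}{5} = \left(- \frac{12}{5}\right) 8 = - \frac{96}{5}$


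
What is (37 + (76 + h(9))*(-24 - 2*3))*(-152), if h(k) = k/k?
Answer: 345496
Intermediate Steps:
h(k) = 1
(37 + (76 + h(9))*(-24 - 2*3))*(-152) = (37 + (76 + 1)*(-24 - 2*3))*(-152) = (37 + 77*(-24 - 6))*(-152) = (37 + 77*(-30))*(-152) = (37 - 2310)*(-152) = -2273*(-152) = 345496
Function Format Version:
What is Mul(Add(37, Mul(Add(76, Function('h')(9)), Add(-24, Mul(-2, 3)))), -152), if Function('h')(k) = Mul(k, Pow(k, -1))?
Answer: 345496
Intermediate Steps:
Function('h')(k) = 1
Mul(Add(37, Mul(Add(76, Function('h')(9)), Add(-24, Mul(-2, 3)))), -152) = Mul(Add(37, Mul(Add(76, 1), Add(-24, Mul(-2, 3)))), -152) = Mul(Add(37, Mul(77, Add(-24, -6))), -152) = Mul(Add(37, Mul(77, -30)), -152) = Mul(Add(37, -2310), -152) = Mul(-2273, -152) = 345496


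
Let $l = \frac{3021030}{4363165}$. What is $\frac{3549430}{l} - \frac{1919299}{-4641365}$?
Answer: $\frac{7187965939150607972}{1402170290595} \approx 5.1263 \cdot 10^{6}$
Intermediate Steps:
$l = \frac{604206}{872633}$ ($l = 3021030 \cdot \frac{1}{4363165} = \frac{604206}{872633} \approx 0.69239$)
$\frac{3549430}{l} - \frac{1919299}{-4641365} = \frac{3549430}{\frac{604206}{872633}} - \frac{1919299}{-4641365} = 3549430 \cdot \frac{872633}{604206} - - \frac{1919299}{4641365} = \frac{1548674874595}{302103} + \frac{1919299}{4641365} = \frac{7187965939150607972}{1402170290595}$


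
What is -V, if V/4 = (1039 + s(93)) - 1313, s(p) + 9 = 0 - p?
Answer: 1504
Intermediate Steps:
s(p) = -9 - p (s(p) = -9 + (0 - p) = -9 - p)
V = -1504 (V = 4*((1039 + (-9 - 1*93)) - 1313) = 4*((1039 + (-9 - 93)) - 1313) = 4*((1039 - 102) - 1313) = 4*(937 - 1313) = 4*(-376) = -1504)
-V = -1*(-1504) = 1504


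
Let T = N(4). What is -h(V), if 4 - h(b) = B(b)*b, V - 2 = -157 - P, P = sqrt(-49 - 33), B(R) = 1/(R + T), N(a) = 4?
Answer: (-3*sqrt(82) + 449*I)/(sqrt(82) - 151*I) ≈ -2.9736 - 0.0015829*I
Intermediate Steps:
T = 4
B(R) = 1/(4 + R) (B(R) = 1/(R + 4) = 1/(4 + R))
P = I*sqrt(82) (P = sqrt(-82) = I*sqrt(82) ≈ 9.0554*I)
V = -155 - I*sqrt(82) (V = 2 + (-157 - I*sqrt(82)) = -155 - I*sqrt(82) ≈ -155.0 - 9.0554*I)
h(b) = 4 - b/(4 + b)
-h(V) = -(16 + 3*(-155 - I*sqrt(82)))/(4 + (-155 - I*sqrt(82))) = -(16 + (-465 - 3*I*sqrt(82)))/(-151 - I*sqrt(82)) = -(-449 - 3*I*sqrt(82))/(-151 - I*sqrt(82))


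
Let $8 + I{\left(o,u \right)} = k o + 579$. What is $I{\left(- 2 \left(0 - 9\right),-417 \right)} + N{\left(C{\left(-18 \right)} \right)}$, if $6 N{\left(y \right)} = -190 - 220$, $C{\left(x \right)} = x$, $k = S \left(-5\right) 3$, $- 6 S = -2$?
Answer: $\frac{1238}{3} \approx 412.67$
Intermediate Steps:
$S = \frac{1}{3}$ ($S = \left(- \frac{1}{6}\right) \left(-2\right) = \frac{1}{3} \approx 0.33333$)
$k = -5$ ($k = \frac{1}{3} \left(-5\right) 3 = \left(- \frac{5}{3}\right) 3 = -5$)
$N{\left(y \right)} = - \frac{205}{3}$ ($N{\left(y \right)} = \frac{-190 - 220}{6} = \frac{1}{6} \left(-410\right) = - \frac{205}{3}$)
$I{\left(o,u \right)} = 571 - 5 o$ ($I{\left(o,u \right)} = -8 - \left(-579 + 5 o\right) = 571 - 5 o$)
$I{\left(- 2 \left(0 - 9\right),-417 \right)} + N{\left(C{\left(-18 \right)} \right)} = \left(571 - 5 \left(- 2 \left(0 - 9\right)\right)\right) - \frac{205}{3} = \left(571 - 5 \left(\left(-2\right) \left(-9\right)\right)\right) - \frac{205}{3} = \left(571 - 90\right) - \frac{205}{3} = 481 - \frac{205}{3} = \frac{1238}{3}$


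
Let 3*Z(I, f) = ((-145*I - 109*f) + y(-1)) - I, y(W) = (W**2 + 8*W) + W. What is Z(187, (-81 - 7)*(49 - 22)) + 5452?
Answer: 248030/3 ≈ 82677.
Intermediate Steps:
y(W) = W**2 + 9*W
Z(I, f) = -8/3 - 146*I/3 - 109*f/3 (Z(I, f) = (((-145*I - 109*f) - (9 - 1)) - I)/3 = (((-145*I - 109*f) - 1*8) - I)/3 = (((-145*I - 109*f) - 8) - I)/3 = ((-8 - 145*I - 109*f) - I)/3 = (-8 - 146*I - 109*f)/3 = -8/3 - 146*I/3 - 109*f/3)
Z(187, (-81 - 7)*(49 - 22)) + 5452 = (-8/3 - 146/3*187 - 109*(-81 - 7)*(49 - 22)/3) + 5452 = (-8/3 - 27302/3 - (-9592)*27/3) + 5452 = (-8/3 - 27302/3 - 109/3*(-2376)) + 5452 = (-8/3 - 27302/3 + 86328) + 5452 = 231674/3 + 5452 = 248030/3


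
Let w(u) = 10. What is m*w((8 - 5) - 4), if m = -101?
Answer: -1010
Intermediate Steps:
m*w((8 - 5) - 4) = -101*10 = -1010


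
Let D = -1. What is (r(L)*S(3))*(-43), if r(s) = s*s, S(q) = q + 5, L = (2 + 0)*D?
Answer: -1376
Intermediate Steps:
L = -2 (L = (2 + 0)*(-1) = 2*(-1) = -2)
S(q) = 5 + q
r(s) = s²
(r(L)*S(3))*(-43) = ((-2)²*(5 + 3))*(-43) = (4*8)*(-43) = 32*(-43) = -1376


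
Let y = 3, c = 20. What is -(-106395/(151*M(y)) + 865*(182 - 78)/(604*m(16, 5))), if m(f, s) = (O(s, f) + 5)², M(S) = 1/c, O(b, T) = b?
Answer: 21276751/1510 ≈ 14091.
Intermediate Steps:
M(S) = 1/20
m(f, s) = (5 + s)² (m(f, s) = (s + 5)² = (5 + s)²)
-(-106395/(151*M(y)) + 865*(182 - 78)/(604*m(16, 5))) = -(-2127900/151 + 865*(182 - 78)/(604*(5 + 5)²)) = -865/(604/(104/(10²) - 492*20)) = -865/(604/(104/100 - 9840)) = -865/(604/(104*(1/100) - 9840)) = -865/(604/(26/25 - 9840)) = -865/(604/(-245974/25)) = -865/(604*(-25/245974)) = -865/(-7550/122987) = -865*(-122987/7550) = 21276751/1510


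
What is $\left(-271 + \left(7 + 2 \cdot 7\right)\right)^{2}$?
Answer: $62500$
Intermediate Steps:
$\left(-271 + \left(7 + 2 \cdot 7\right)\right)^{2} = \left(-271 + \left(7 + 14\right)\right)^{2} = \left(-271 + 21\right)^{2} = \left(-250\right)^{2} = 62500$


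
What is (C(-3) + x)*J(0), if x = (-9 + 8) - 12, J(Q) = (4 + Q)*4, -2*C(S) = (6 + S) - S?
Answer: -256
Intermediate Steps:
C(S) = -3 (C(S) = -((6 + S) - S)/2 = -½*6 = -3)
J(Q) = 16 + 4*Q
x = -13 (x = -1 - 12 = -13)
(C(-3) + x)*J(0) = (-3 - 13)*(16 + 4*0) = -16*(16 + 0) = -16*16 = -256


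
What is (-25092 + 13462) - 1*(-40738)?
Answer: 29108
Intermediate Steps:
(-25092 + 13462) - 1*(-40738) = -11630 + 40738 = 29108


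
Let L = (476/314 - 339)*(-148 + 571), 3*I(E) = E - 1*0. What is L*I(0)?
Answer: 0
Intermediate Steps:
I(E) = E/3 (I(E) = (E - 1*0)/3 = (E + 0)/3 = E/3)
L = -22412655/157 (L = (476*(1/314) - 339)*423 = (238/157 - 339)*423 = -52985/157*423 = -22412655/157 ≈ -1.4276e+5)
L*I(0) = -7470885*0/157 = -22412655/157*0 = 0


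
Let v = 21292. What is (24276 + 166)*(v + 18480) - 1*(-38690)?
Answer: 972145914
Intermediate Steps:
(24276 + 166)*(v + 18480) - 1*(-38690) = (24276 + 166)*(21292 + 18480) - 1*(-38690) = 24442*39772 + 38690 = 972107224 + 38690 = 972145914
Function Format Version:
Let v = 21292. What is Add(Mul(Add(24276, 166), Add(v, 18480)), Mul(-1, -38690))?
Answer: 972145914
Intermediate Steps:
Add(Mul(Add(24276, 166), Add(v, 18480)), Mul(-1, -38690)) = Add(Mul(Add(24276, 166), Add(21292, 18480)), Mul(-1, -38690)) = Add(Mul(24442, 39772), 38690) = Add(972107224, 38690) = 972145914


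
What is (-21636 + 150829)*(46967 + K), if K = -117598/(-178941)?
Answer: 1085794758137185/178941 ≈ 6.0679e+9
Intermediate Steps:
K = 117598/178941 (K = -117598*(-1/178941) = 117598/178941 ≈ 0.65719)
(-21636 + 150829)*(46967 + K) = (-21636 + 150829)*(46967 + 117598/178941) = 129193*(8404439545/178941) = 1085794758137185/178941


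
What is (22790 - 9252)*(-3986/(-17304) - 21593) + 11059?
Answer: -180648727319/618 ≈ -2.9231e+8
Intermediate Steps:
(22790 - 9252)*(-3986/(-17304) - 21593) + 11059 = 13538*(-3986*(-1/17304) - 21593) + 11059 = 13538*(1993/8652 - 21593) + 11059 = 13538*(-186820643/8652) + 11059 = -180655561781/618 + 11059 = -180648727319/618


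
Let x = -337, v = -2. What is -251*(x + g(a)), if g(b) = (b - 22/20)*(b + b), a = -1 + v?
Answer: 392062/5 ≈ 78412.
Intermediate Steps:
a = -3 (a = -1 - 2 = -3)
g(b) = 2*b*(-11/10 + b) (g(b) = (b - 22*1/20)*(2*b) = (b - 11/10)*(2*b) = (-11/10 + b)*(2*b) = 2*b*(-11/10 + b))
-251*(x + g(a)) = -251*(-337 + (⅕)*(-3)*(-11 + 10*(-3))) = -251*(-337 + (⅕)*(-3)*(-11 - 30)) = -251*(-337 + (⅕)*(-3)*(-41)) = -251*(-337 + 123/5) = -251*(-1562/5) = 392062/5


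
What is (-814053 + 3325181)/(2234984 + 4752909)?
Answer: 2511128/6987893 ≈ 0.35935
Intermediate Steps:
(-814053 + 3325181)/(2234984 + 4752909) = 2511128/6987893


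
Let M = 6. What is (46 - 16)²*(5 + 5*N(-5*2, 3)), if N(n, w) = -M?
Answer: -22500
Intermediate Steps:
N(n, w) = -6 (N(n, w) = -1*6 = -6)
(46 - 16)²*(5 + 5*N(-5*2, 3)) = (46 - 16)²*(5 + 5*(-6)) = 30²*(5 - 30) = 900*(-25) = -22500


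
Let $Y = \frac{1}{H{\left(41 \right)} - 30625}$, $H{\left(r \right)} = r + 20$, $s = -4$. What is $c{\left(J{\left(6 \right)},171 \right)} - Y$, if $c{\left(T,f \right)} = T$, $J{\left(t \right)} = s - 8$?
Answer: $- \frac{366767}{30564} \approx -12.0$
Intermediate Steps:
$H{\left(r \right)} = 20 + r$
$J{\left(t \right)} = -12$ ($J{\left(t \right)} = -4 - 8 = -12$)
$Y = - \frac{1}{30564}$ ($Y = \frac{1}{\left(20 + 41\right) - 30625} = \frac{1}{61 - 30625} = \frac{1}{-30564} = - \frac{1}{30564} \approx -3.2718 \cdot 10^{-5}$)
$c{\left(J{\left(6 \right)},171 \right)} - Y = -12 - - \frac{1}{30564} = -12 + \frac{1}{30564} = - \frac{366767}{30564}$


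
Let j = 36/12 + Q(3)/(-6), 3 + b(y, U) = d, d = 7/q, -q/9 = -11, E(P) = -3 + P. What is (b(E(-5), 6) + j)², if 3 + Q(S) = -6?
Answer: 96721/39204 ≈ 2.4671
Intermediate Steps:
Q(S) = -9 (Q(S) = -3 - 6 = -9)
q = 99 (q = -9*(-11) = 99)
d = 7/99 ≈ 0.070707
b(y, U) = -290/99 (b(y, U) = -3 + 7/99 = -290/99)
j = 9/2 (j = 36/12 - 9/(-6) = 36*(1/12) - 9*(-⅙) = 3 + 3/2 = 9/2 ≈ 4.5000)
(b(E(-5), 6) + j)² = (-290/99 + 9/2)² = (311/198)² = 96721/39204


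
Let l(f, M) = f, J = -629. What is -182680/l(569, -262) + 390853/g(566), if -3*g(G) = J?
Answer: 552280351/357901 ≈ 1543.1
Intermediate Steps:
g(G) = 629/3 (g(G) = -⅓*(-629) = 629/3)
-182680/l(569, -262) + 390853/g(566) = -182680/569 + 390853/(629/3) = -182680*1/569 + 390853*(3/629) = -182680/569 + 1172559/629 = 552280351/357901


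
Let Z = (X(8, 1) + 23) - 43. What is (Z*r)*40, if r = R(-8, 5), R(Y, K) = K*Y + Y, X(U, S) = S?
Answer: 36480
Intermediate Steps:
R(Y, K) = Y + K*Y
r = -48 (r = -8*(1 + 5) = -8*6 = -48)
Z = -19 (Z = (1 + 23) - 43 = 24 - 43 = -19)
(Z*r)*40 = -19*(-48)*40 = 912*40 = 36480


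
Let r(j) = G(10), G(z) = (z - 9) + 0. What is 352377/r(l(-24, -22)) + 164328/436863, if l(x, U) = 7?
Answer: 51313545893/145621 ≈ 3.5238e+5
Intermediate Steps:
G(z) = -9 + z (G(z) = (-9 + z) + 0 = -9 + z)
r(j) = 1 (r(j) = -9 + 10 = 1)
352377/r(l(-24, -22)) + 164328/436863 = 352377/1 + 164328/436863 = 352377*1 + 164328*(1/436863) = 352377 + 54776/145621 = 51313545893/145621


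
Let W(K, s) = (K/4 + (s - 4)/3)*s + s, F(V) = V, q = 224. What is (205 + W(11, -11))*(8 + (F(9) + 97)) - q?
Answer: 49427/2 ≈ 24714.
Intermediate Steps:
W(K, s) = s + s*(-4/3 + s/3 + K/4) (W(K, s) = (K*(1/4) + (-4 + s)*(1/3))*s + s = (K/4 + (-4/3 + s/3))*s + s = (-4/3 + s/3 + K/4)*s + s = s*(-4/3 + s/3 + K/4) + s = s + s*(-4/3 + s/3 + K/4))
(205 + W(11, -11))*(8 + (F(9) + 97)) - q = (205 + (1/12)*(-11)*(-4 + 3*11 + 4*(-11)))*(8 + (9 + 97)) - 1*224 = (205 + (1/12)*(-11)*(-4 + 33 - 44))*(8 + 106) - 224 = (205 + (1/12)*(-11)*(-15))*114 - 224 = (205 + 55/4)*114 - 224 = (875/4)*114 - 224 = 49875/2 - 224 = 49427/2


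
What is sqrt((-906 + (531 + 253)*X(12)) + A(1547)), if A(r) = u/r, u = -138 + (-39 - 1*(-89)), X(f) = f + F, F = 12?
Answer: sqrt(42862237054)/1547 ≈ 133.83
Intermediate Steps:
X(f) = 12 + f (X(f) = f + 12 = 12 + f)
u = -88 (u = -138 + (-39 + 89) = -138 + 50 = -88)
A(r) = -88/r
sqrt((-906 + (531 + 253)*X(12)) + A(1547)) = sqrt((-906 + (531 + 253)*(12 + 12)) - 88/1547) = sqrt((-906 + 784*24) - 88*1/1547) = sqrt((-906 + 18816) - 88/1547) = sqrt(17910 - 88/1547) = sqrt(27706682/1547) = sqrt(42862237054)/1547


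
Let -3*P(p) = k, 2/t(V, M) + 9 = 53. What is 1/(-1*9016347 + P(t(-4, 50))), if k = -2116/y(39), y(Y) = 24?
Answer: -18/162293717 ≈ -1.1091e-7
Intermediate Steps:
t(V, M) = 1/22 (t(V, M) = 2/(-9 + 53) = 2/44 = 2*(1/44) = 1/22)
k = -529/6 (k = -2116/24 = -2116*1/24 = -529/6 ≈ -88.167)
P(p) = 529/18 (P(p) = -⅓*(-529/6) = 529/18)
1/(-1*9016347 + P(t(-4, 50))) = 1/(-1*9016347 + 529/18) = 1/(-9016347 + 529/18) = 1/(-162293717/18) = -18/162293717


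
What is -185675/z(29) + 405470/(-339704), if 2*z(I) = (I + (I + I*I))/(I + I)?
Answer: -126155365185/5265412 ≈ -23959.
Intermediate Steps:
z(I) = (I² + 2*I)/(4*I) (z(I) = ((I + (I + I*I))/(I + I))/2 = ((I + (I + I²))/((2*I)))/2 = ((I² + 2*I)*(1/(2*I)))/2 = ((I² + 2*I)/(2*I))/2 = (I² + 2*I)/(4*I))
-185675/z(29) + 405470/(-339704) = -185675/(½ + (¼)*29) + 405470/(-339704) = -185675/(½ + 29/4) + 405470*(-1/339704) = -185675/31/4 - 202735/169852 = -185675*4/31 - 202735/169852 = -742700/31 - 202735/169852 = -126155365185/5265412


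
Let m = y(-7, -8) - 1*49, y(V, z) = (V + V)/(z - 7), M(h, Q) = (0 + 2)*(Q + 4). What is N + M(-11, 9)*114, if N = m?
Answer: 43739/15 ≈ 2915.9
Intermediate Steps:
M(h, Q) = 8 + 2*Q (M(h, Q) = 2*(4 + Q) = 8 + 2*Q)
y(V, z) = 2*V/(-7 + z) (y(V, z) = (2*V)/(-7 + z) = 2*V/(-7 + z))
m = -721/15 (m = 2*(-7)/(-7 - 8) - 1*49 = 2*(-7)/(-15) - 49 = 2*(-7)*(-1/15) - 49 = 14/15 - 49 = -721/15 ≈ -48.067)
N = -721/15 ≈ -48.067
N + M(-11, 9)*114 = -721/15 + (8 + 2*9)*114 = -721/15 + (8 + 18)*114 = -721/15 + 26*114 = -721/15 + 2964 = 43739/15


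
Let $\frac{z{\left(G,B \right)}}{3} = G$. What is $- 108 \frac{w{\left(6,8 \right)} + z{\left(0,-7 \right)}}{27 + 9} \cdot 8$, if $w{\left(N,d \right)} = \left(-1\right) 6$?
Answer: $144$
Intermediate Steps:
$z{\left(G,B \right)} = 3 G$
$w{\left(N,d \right)} = -6$
$- 108 \frac{w{\left(6,8 \right)} + z{\left(0,-7 \right)}}{27 + 9} \cdot 8 = - 108 \frac{-6 + 3 \cdot 0}{27 + 9} \cdot 8 = - 108 \frac{-6 + 0}{36} \cdot 8 = - 108 \left(\left(-6\right) \frac{1}{36}\right) 8 = \left(-108\right) \left(- \frac{1}{6}\right) 8 = 18 \cdot 8 = 144$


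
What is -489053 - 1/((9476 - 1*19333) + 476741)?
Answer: -228331020853/466884 ≈ -4.8905e+5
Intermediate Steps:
-489053 - 1/((9476 - 1*19333) + 476741) = -489053 - 1/((9476 - 19333) + 476741) = -489053 - 1/(-9857 + 476741) = -489053 - 1/466884 = -228331020853/466884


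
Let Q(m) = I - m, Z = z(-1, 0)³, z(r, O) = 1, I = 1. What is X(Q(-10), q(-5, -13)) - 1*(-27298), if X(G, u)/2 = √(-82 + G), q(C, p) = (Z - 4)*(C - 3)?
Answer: 27298 + 2*I*√71 ≈ 27298.0 + 16.852*I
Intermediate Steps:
Z = 1 (Z = 1³ = 1)
q(C, p) = 9 - 3*C (q(C, p) = (1 - 4)*(C - 3) = -3*(-3 + C) = 9 - 3*C)
Q(m) = 1 - m
X(G, u) = 2*√(-82 + G)
X(Q(-10), q(-5, -13)) - 1*(-27298) = 2*√(-82 + (1 - 1*(-10))) - 1*(-27298) = 2*√(-82 + (1 + 10)) + 27298 = 2*√(-82 + 11) + 27298 = 2*√(-71) + 27298 = 2*(I*√71) + 27298 = 2*I*√71 + 27298 = 27298 + 2*I*√71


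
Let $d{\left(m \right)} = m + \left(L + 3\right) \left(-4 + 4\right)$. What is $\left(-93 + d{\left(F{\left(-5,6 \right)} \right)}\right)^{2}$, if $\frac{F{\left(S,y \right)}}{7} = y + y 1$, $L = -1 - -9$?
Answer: $81$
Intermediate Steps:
$L = 8$ ($L = -1 + 9 = 8$)
$F{\left(S,y \right)} = 14 y$ ($F{\left(S,y \right)} = 7 \left(y + y 1\right) = 7 \left(y + y\right) = 7 \cdot 2 y = 14 y$)
$d{\left(m \right)} = m$ ($d{\left(m \right)} = m + \left(8 + 3\right) \left(-4 + 4\right) = m + 11 \cdot 0 = m + 0 = m$)
$\left(-93 + d{\left(F{\left(-5,6 \right)} \right)}\right)^{2} = \left(-93 + 14 \cdot 6\right)^{2} = \left(-93 + 84\right)^{2} = \left(-9\right)^{2} = 81$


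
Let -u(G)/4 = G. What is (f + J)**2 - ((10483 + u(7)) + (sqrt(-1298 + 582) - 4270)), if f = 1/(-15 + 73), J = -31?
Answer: -17577131/3364 - 2*I*sqrt(179) ≈ -5225.1 - 26.758*I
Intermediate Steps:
u(G) = -4*G
f = 1/58 ≈ 0.017241
(f + J)**2 - ((10483 + u(7)) + (sqrt(-1298 + 582) - 4270)) = (1/58 - 31)**2 - ((10483 - 4*7) + (sqrt(-1298 + 582) - 4270)) = (-1797/58)**2 - ((10483 - 28) + (sqrt(-716) - 4270)) = 3229209/3364 - (10455 + (2*I*sqrt(179) - 4270)) = 3229209/3364 - (10455 + (-4270 + 2*I*sqrt(179))) = 3229209/3364 - (6185 + 2*I*sqrt(179)) = 3229209/3364 + (-6185 - 2*I*sqrt(179)) = -17577131/3364 - 2*I*sqrt(179)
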